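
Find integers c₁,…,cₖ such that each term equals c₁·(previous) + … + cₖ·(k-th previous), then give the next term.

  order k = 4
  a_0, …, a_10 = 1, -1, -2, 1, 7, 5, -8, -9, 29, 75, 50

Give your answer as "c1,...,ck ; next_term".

2,-2,2,3 ; -19

  a_4 = 2·1 + -2·-2 + 2·-1 + 3·1 = 7
  a_5 = 2·7 + -2·1 + 2·-2 + 3·-1 = 5
  a_6 = 2·5 + -2·7 + 2·1 + 3·-2 = -8
  a_7 = 2·-8 + -2·5 + 2·7 + 3·1 = -9
  a_8 = 2·-9 + -2·-8 + 2·5 + 3·7 = 29
  a_9 = 2·29 + -2·-9 + 2·-8 + 3·5 = 75
  a_10 = 2·75 + -2·29 + 2·-9 + 3·-8 = 50
  a_11 = 2·50 + -2·75 + 2·29 + 3·-9 = -19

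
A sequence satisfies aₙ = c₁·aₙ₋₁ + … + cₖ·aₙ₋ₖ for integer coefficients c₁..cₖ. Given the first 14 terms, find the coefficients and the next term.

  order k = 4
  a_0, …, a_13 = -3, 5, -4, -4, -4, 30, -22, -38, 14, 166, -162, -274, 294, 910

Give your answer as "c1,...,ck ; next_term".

  a_4 = -1·-4 + -2·-4 + -2·5 + 2·-3 = -4
  a_5 = -1·-4 + -2·-4 + -2·-4 + 2·5 = 30
  a_6 = -1·30 + -2·-4 + -2·-4 + 2·-4 = -22
  a_7 = -1·-22 + -2·30 + -2·-4 + 2·-4 = -38
  a_8 = -1·-38 + -2·-22 + -2·30 + 2·-4 = 14
  a_9 = -1·14 + -2·-38 + -2·-22 + 2·30 = 166
  a_10 = -1·166 + -2·14 + -2·-38 + 2·-22 = -162
  a_11 = -1·-162 + -2·166 + -2·14 + 2·-38 = -274
  a_12 = -1·-274 + -2·-162 + -2·166 + 2·14 = 294
  a_13 = -1·294 + -2·-274 + -2·-162 + 2·166 = 910
  a_14 = -1·910 + -2·294 + -2·-274 + 2·-162 = -1274

-1,-2,-2,2 ; -1274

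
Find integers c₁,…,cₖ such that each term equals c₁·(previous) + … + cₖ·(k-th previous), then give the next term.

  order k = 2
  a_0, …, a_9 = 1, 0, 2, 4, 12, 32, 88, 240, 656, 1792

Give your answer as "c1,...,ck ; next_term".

2,2 ; 4896

  a_2 = 2·0 + 2·1 = 2
  a_3 = 2·2 + 2·0 = 4
  a_4 = 2·4 + 2·2 = 12
  a_5 = 2·12 + 2·4 = 32
  a_6 = 2·32 + 2·12 = 88
  a_7 = 2·88 + 2·32 = 240
  a_8 = 2·240 + 2·88 = 656
  a_9 = 2·656 + 2·240 = 1792
  a_10 = 2·1792 + 2·656 = 4896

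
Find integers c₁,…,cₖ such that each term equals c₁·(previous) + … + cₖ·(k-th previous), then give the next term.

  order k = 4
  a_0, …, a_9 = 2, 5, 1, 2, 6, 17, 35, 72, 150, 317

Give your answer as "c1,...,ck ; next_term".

2,0,0,1 ; 669

  a_4 = 2·2 + 0·1 + 0·5 + 1·2 = 6
  a_5 = 2·6 + 0·2 + 0·1 + 1·5 = 17
  a_6 = 2·17 + 0·6 + 0·2 + 1·1 = 35
  a_7 = 2·35 + 0·17 + 0·6 + 1·2 = 72
  a_8 = 2·72 + 0·35 + 0·17 + 1·6 = 150
  a_9 = 2·150 + 0·72 + 0·35 + 1·17 = 317
  a_10 = 2·317 + 0·150 + 0·72 + 1·35 = 669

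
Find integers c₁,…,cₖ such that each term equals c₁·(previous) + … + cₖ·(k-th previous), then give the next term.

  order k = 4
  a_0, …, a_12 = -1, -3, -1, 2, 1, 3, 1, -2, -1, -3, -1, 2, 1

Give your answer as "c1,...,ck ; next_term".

0,0,0,-1 ; 3

  a_4 = 0·2 + 0·-1 + 0·-3 + -1·-1 = 1
  a_5 = 0·1 + 0·2 + 0·-1 + -1·-3 = 3
  a_6 = 0·3 + 0·1 + 0·2 + -1·-1 = 1
  a_7 = 0·1 + 0·3 + 0·1 + -1·2 = -2
  a_8 = 0·-2 + 0·1 + 0·3 + -1·1 = -1
  a_9 = 0·-1 + 0·-2 + 0·1 + -1·3 = -3
  a_10 = 0·-3 + 0·-1 + 0·-2 + -1·1 = -1
  a_11 = 0·-1 + 0·-3 + 0·-1 + -1·-2 = 2
  a_12 = 0·2 + 0·-1 + 0·-3 + -1·-1 = 1
  a_13 = 0·1 + 0·2 + 0·-1 + -1·-3 = 3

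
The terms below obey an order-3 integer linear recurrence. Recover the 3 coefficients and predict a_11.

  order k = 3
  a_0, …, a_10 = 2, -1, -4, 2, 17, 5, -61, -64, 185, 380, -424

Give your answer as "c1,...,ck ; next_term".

1,-4,1 ; -1759

  a_3 = 1·-4 + -4·-1 + 1·2 = 2
  a_4 = 1·2 + -4·-4 + 1·-1 = 17
  a_5 = 1·17 + -4·2 + 1·-4 = 5
  a_6 = 1·5 + -4·17 + 1·2 = -61
  a_7 = 1·-61 + -4·5 + 1·17 = -64
  a_8 = 1·-64 + -4·-61 + 1·5 = 185
  a_9 = 1·185 + -4·-64 + 1·-61 = 380
  a_10 = 1·380 + -4·185 + 1·-64 = -424
  a_11 = 1·-424 + -4·380 + 1·185 = -1759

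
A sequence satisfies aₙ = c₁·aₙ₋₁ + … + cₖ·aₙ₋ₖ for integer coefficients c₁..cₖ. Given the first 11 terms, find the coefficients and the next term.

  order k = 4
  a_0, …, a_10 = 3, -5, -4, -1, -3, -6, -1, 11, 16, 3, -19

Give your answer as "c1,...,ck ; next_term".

2,-3,2,-1 ; -26

  a_4 = 2·-1 + -3·-4 + 2·-5 + -1·3 = -3
  a_5 = 2·-3 + -3·-1 + 2·-4 + -1·-5 = -6
  a_6 = 2·-6 + -3·-3 + 2·-1 + -1·-4 = -1
  a_7 = 2·-1 + -3·-6 + 2·-3 + -1·-1 = 11
  a_8 = 2·11 + -3·-1 + 2·-6 + -1·-3 = 16
  a_9 = 2·16 + -3·11 + 2·-1 + -1·-6 = 3
  a_10 = 2·3 + -3·16 + 2·11 + -1·-1 = -19
  a_11 = 2·-19 + -3·3 + 2·16 + -1·11 = -26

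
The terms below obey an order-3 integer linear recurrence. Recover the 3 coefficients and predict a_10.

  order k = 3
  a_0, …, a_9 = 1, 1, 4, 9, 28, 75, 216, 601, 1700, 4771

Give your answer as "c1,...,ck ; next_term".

2,3,-2 ; 13440

  a_3 = 2·4 + 3·1 + -2·1 = 9
  a_4 = 2·9 + 3·4 + -2·1 = 28
  a_5 = 2·28 + 3·9 + -2·4 = 75
  a_6 = 2·75 + 3·28 + -2·9 = 216
  a_7 = 2·216 + 3·75 + -2·28 = 601
  a_8 = 2·601 + 3·216 + -2·75 = 1700
  a_9 = 2·1700 + 3·601 + -2·216 = 4771
  a_10 = 2·4771 + 3·1700 + -2·601 = 13440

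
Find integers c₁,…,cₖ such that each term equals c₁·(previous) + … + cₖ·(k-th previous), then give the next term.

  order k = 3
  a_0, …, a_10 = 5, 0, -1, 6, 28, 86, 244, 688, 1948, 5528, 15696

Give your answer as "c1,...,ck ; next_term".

  a_3 = 4·-1 + -4·0 + 2·5 = 6
  a_4 = 4·6 + -4·-1 + 2·0 = 28
  a_5 = 4·28 + -4·6 + 2·-1 = 86
  a_6 = 4·86 + -4·28 + 2·6 = 244
  a_7 = 4·244 + -4·86 + 2·28 = 688
  a_8 = 4·688 + -4·244 + 2·86 = 1948
  a_9 = 4·1948 + -4·688 + 2·244 = 5528
  a_10 = 4·5528 + -4·1948 + 2·688 = 15696
  a_11 = 4·15696 + -4·5528 + 2·1948 = 44568

4,-4,2 ; 44568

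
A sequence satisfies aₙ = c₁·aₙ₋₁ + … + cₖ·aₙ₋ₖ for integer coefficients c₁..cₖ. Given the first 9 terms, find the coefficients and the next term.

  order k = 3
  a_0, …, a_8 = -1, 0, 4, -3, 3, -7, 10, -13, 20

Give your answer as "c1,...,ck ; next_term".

  a_3 = -1·4 + 0·0 + -1·-1 = -3
  a_4 = -1·-3 + 0·4 + -1·0 = 3
  a_5 = -1·3 + 0·-3 + -1·4 = -7
  a_6 = -1·-7 + 0·3 + -1·-3 = 10
  a_7 = -1·10 + 0·-7 + -1·3 = -13
  a_8 = -1·-13 + 0·10 + -1·-7 = 20
  a_9 = -1·20 + 0·-13 + -1·10 = -30

-1,0,-1 ; -30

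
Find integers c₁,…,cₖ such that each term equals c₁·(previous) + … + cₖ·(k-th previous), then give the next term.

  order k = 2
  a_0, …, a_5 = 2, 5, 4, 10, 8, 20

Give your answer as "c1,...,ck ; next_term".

  a_2 = 0·5 + 2·2 = 4
  a_3 = 0·4 + 2·5 = 10
  a_4 = 0·10 + 2·4 = 8
  a_5 = 0·8 + 2·10 = 20
  a_6 = 0·20 + 2·8 = 16

0,2 ; 16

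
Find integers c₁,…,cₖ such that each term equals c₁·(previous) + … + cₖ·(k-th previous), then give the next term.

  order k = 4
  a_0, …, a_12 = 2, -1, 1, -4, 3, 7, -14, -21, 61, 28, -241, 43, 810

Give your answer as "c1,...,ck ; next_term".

0,-2,3,4 ; -697

  a_4 = 0·-4 + -2·1 + 3·-1 + 4·2 = 3
  a_5 = 0·3 + -2·-4 + 3·1 + 4·-1 = 7
  a_6 = 0·7 + -2·3 + 3·-4 + 4·1 = -14
  a_7 = 0·-14 + -2·7 + 3·3 + 4·-4 = -21
  a_8 = 0·-21 + -2·-14 + 3·7 + 4·3 = 61
  a_9 = 0·61 + -2·-21 + 3·-14 + 4·7 = 28
  a_10 = 0·28 + -2·61 + 3·-21 + 4·-14 = -241
  a_11 = 0·-241 + -2·28 + 3·61 + 4·-21 = 43
  a_12 = 0·43 + -2·-241 + 3·28 + 4·61 = 810
  a_13 = 0·810 + -2·43 + 3·-241 + 4·28 = -697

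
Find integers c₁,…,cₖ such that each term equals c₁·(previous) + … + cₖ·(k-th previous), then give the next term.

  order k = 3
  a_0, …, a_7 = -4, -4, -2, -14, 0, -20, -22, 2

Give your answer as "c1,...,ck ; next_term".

-1,1,3 ; -84

  a_3 = -1·-2 + 1·-4 + 3·-4 = -14
  a_4 = -1·-14 + 1·-2 + 3·-4 = 0
  a_5 = -1·0 + 1·-14 + 3·-2 = -20
  a_6 = -1·-20 + 1·0 + 3·-14 = -22
  a_7 = -1·-22 + 1·-20 + 3·0 = 2
  a_8 = -1·2 + 1·-22 + 3·-20 = -84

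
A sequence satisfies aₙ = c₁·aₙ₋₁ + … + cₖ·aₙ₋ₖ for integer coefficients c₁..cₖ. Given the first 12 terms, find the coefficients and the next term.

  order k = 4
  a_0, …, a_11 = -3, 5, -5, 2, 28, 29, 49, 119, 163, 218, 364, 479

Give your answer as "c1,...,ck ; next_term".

  a_4 = 2·2 + -1·-5 + 2·5 + -3·-3 = 28
  a_5 = 2·28 + -1·2 + 2·-5 + -3·5 = 29
  a_6 = 2·29 + -1·28 + 2·2 + -3·-5 = 49
  a_7 = 2·49 + -1·29 + 2·28 + -3·2 = 119
  a_8 = 2·119 + -1·49 + 2·29 + -3·28 = 163
  a_9 = 2·163 + -1·119 + 2·49 + -3·29 = 218
  a_10 = 2·218 + -1·163 + 2·119 + -3·49 = 364
  a_11 = 2·364 + -1·218 + 2·163 + -3·119 = 479
  a_12 = 2·479 + -1·364 + 2·218 + -3·163 = 541

2,-1,2,-3 ; 541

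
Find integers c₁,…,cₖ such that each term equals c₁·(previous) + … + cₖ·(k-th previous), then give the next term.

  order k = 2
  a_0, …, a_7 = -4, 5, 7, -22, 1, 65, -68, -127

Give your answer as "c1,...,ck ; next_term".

-1,-3 ; 331

  a_2 = -1·5 + -3·-4 = 7
  a_3 = -1·7 + -3·5 = -22
  a_4 = -1·-22 + -3·7 = 1
  a_5 = -1·1 + -3·-22 = 65
  a_6 = -1·65 + -3·1 = -68
  a_7 = -1·-68 + -3·65 = -127
  a_8 = -1·-127 + -3·-68 = 331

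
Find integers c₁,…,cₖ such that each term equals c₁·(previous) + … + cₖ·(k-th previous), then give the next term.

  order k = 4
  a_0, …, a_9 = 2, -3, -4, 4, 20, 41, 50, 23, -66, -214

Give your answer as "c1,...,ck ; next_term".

2,-1,-2,1 ; -358

  a_4 = 2·4 + -1·-4 + -2·-3 + 1·2 = 20
  a_5 = 2·20 + -1·4 + -2·-4 + 1·-3 = 41
  a_6 = 2·41 + -1·20 + -2·4 + 1·-4 = 50
  a_7 = 2·50 + -1·41 + -2·20 + 1·4 = 23
  a_8 = 2·23 + -1·50 + -2·41 + 1·20 = -66
  a_9 = 2·-66 + -1·23 + -2·50 + 1·41 = -214
  a_10 = 2·-214 + -1·-66 + -2·23 + 1·50 = -358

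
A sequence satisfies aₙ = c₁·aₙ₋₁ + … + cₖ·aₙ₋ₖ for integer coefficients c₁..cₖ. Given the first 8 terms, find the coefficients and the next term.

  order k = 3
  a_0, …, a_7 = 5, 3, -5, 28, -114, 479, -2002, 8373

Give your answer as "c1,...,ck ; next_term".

  a_3 = -4·-5 + 1·3 + 1·5 = 28
  a_4 = -4·28 + 1·-5 + 1·3 = -114
  a_5 = -4·-114 + 1·28 + 1·-5 = 479
  a_6 = -4·479 + 1·-114 + 1·28 = -2002
  a_7 = -4·-2002 + 1·479 + 1·-114 = 8373
  a_8 = -4·8373 + 1·-2002 + 1·479 = -35015

-4,1,1 ; -35015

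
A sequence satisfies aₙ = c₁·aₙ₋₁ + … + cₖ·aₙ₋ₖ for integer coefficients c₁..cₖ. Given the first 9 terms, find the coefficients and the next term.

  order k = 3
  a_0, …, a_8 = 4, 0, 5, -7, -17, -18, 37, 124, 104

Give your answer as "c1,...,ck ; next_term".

  a_3 = 1·5 + -2·0 + -3·4 = -7
  a_4 = 1·-7 + -2·5 + -3·0 = -17
  a_5 = 1·-17 + -2·-7 + -3·5 = -18
  a_6 = 1·-18 + -2·-17 + -3·-7 = 37
  a_7 = 1·37 + -2·-18 + -3·-17 = 124
  a_8 = 1·124 + -2·37 + -3·-18 = 104
  a_9 = 1·104 + -2·124 + -3·37 = -255

1,-2,-3 ; -255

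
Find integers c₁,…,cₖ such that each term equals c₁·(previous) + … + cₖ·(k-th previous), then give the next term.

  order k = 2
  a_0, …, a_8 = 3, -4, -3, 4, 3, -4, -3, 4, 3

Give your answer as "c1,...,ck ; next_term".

  a_2 = 0·-4 + -1·3 = -3
  a_3 = 0·-3 + -1·-4 = 4
  a_4 = 0·4 + -1·-3 = 3
  a_5 = 0·3 + -1·4 = -4
  a_6 = 0·-4 + -1·3 = -3
  a_7 = 0·-3 + -1·-4 = 4
  a_8 = 0·4 + -1·-3 = 3
  a_9 = 0·3 + -1·4 = -4

0,-1 ; -4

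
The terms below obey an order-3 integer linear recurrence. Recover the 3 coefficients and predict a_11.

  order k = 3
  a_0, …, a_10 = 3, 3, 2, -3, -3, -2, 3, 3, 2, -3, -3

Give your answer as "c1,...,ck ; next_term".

  a_3 = 0·2 + 0·3 + -1·3 = -3
  a_4 = 0·-3 + 0·2 + -1·3 = -3
  a_5 = 0·-3 + 0·-3 + -1·2 = -2
  a_6 = 0·-2 + 0·-3 + -1·-3 = 3
  a_7 = 0·3 + 0·-2 + -1·-3 = 3
  a_8 = 0·3 + 0·3 + -1·-2 = 2
  a_9 = 0·2 + 0·3 + -1·3 = -3
  a_10 = 0·-3 + 0·2 + -1·3 = -3
  a_11 = 0·-3 + 0·-3 + -1·2 = -2

0,0,-1 ; -2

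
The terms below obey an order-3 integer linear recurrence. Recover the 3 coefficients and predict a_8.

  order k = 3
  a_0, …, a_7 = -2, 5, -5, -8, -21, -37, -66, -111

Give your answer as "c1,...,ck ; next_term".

2,0,-1 ; -185

  a_3 = 2·-5 + 0·5 + -1·-2 = -8
  a_4 = 2·-8 + 0·-5 + -1·5 = -21
  a_5 = 2·-21 + 0·-8 + -1·-5 = -37
  a_6 = 2·-37 + 0·-21 + -1·-8 = -66
  a_7 = 2·-66 + 0·-37 + -1·-21 = -111
  a_8 = 2·-111 + 0·-66 + -1·-37 = -185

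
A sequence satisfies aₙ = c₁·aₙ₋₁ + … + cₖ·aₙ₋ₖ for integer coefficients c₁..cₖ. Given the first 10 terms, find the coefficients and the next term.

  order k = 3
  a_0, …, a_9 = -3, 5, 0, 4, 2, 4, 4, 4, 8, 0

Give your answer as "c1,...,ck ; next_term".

  a_3 = -2·0 + 2·5 + 2·-3 = 4
  a_4 = -2·4 + 2·0 + 2·5 = 2
  a_5 = -2·2 + 2·4 + 2·0 = 4
  a_6 = -2·4 + 2·2 + 2·4 = 4
  a_7 = -2·4 + 2·4 + 2·2 = 4
  a_8 = -2·4 + 2·4 + 2·4 = 8
  a_9 = -2·8 + 2·4 + 2·4 = 0
  a_10 = -2·0 + 2·8 + 2·4 = 24

-2,2,2 ; 24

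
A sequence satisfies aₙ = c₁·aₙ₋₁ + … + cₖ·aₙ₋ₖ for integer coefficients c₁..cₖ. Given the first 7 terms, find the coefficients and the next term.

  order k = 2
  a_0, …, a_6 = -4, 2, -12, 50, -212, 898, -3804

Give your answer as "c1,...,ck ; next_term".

-4,1 ; 16114

  a_2 = -4·2 + 1·-4 = -12
  a_3 = -4·-12 + 1·2 = 50
  a_4 = -4·50 + 1·-12 = -212
  a_5 = -4·-212 + 1·50 = 898
  a_6 = -4·898 + 1·-212 = -3804
  a_7 = -4·-3804 + 1·898 = 16114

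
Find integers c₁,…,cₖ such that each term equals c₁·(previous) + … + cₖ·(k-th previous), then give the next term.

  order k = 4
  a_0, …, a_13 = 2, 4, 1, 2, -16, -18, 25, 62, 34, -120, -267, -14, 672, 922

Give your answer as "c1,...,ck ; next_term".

0,-2,-2,-3 ; -515

  a_4 = 0·2 + -2·1 + -2·4 + -3·2 = -16
  a_5 = 0·-16 + -2·2 + -2·1 + -3·4 = -18
  a_6 = 0·-18 + -2·-16 + -2·2 + -3·1 = 25
  a_7 = 0·25 + -2·-18 + -2·-16 + -3·2 = 62
  a_8 = 0·62 + -2·25 + -2·-18 + -3·-16 = 34
  a_9 = 0·34 + -2·62 + -2·25 + -3·-18 = -120
  a_10 = 0·-120 + -2·34 + -2·62 + -3·25 = -267
  a_11 = 0·-267 + -2·-120 + -2·34 + -3·62 = -14
  a_12 = 0·-14 + -2·-267 + -2·-120 + -3·34 = 672
  a_13 = 0·672 + -2·-14 + -2·-267 + -3·-120 = 922
  a_14 = 0·922 + -2·672 + -2·-14 + -3·-267 = -515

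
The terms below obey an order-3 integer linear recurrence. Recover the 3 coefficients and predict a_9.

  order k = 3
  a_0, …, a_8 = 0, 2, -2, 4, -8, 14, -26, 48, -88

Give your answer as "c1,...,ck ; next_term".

-1,1,-1 ; 162

  a_3 = -1·-2 + 1·2 + -1·0 = 4
  a_4 = -1·4 + 1·-2 + -1·2 = -8
  a_5 = -1·-8 + 1·4 + -1·-2 = 14
  a_6 = -1·14 + 1·-8 + -1·4 = -26
  a_7 = -1·-26 + 1·14 + -1·-8 = 48
  a_8 = -1·48 + 1·-26 + -1·14 = -88
  a_9 = -1·-88 + 1·48 + -1·-26 = 162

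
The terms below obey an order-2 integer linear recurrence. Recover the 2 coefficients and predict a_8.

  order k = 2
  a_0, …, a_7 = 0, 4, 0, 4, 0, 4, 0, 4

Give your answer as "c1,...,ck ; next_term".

  a_2 = 0·4 + 1·0 = 0
  a_3 = 0·0 + 1·4 = 4
  a_4 = 0·4 + 1·0 = 0
  a_5 = 0·0 + 1·4 = 4
  a_6 = 0·4 + 1·0 = 0
  a_7 = 0·0 + 1·4 = 4
  a_8 = 0·4 + 1·0 = 0

0,1 ; 0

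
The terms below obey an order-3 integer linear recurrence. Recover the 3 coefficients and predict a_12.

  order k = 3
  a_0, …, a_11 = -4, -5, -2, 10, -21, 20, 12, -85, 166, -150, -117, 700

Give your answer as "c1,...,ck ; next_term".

-2,-2,1 ; -1316

  a_3 = -2·-2 + -2·-5 + 1·-4 = 10
  a_4 = -2·10 + -2·-2 + 1·-5 = -21
  a_5 = -2·-21 + -2·10 + 1·-2 = 20
  a_6 = -2·20 + -2·-21 + 1·10 = 12
  a_7 = -2·12 + -2·20 + 1·-21 = -85
  a_8 = -2·-85 + -2·12 + 1·20 = 166
  a_9 = -2·166 + -2·-85 + 1·12 = -150
  a_10 = -2·-150 + -2·166 + 1·-85 = -117
  a_11 = -2·-117 + -2·-150 + 1·166 = 700
  a_12 = -2·700 + -2·-117 + 1·-150 = -1316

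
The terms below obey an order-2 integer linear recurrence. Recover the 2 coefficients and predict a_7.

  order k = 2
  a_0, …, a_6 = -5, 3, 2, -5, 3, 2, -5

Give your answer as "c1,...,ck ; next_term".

-1,-1 ; 3

  a_2 = -1·3 + -1·-5 = 2
  a_3 = -1·2 + -1·3 = -5
  a_4 = -1·-5 + -1·2 = 3
  a_5 = -1·3 + -1·-5 = 2
  a_6 = -1·2 + -1·3 = -5
  a_7 = -1·-5 + -1·2 = 3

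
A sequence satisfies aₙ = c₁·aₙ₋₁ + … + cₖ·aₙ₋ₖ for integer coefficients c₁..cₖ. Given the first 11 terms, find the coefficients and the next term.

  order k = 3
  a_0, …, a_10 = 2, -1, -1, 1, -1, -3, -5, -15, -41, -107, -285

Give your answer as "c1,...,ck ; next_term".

2,1,2 ; -759

  a_3 = 2·-1 + 1·-1 + 2·2 = 1
  a_4 = 2·1 + 1·-1 + 2·-1 = -1
  a_5 = 2·-1 + 1·1 + 2·-1 = -3
  a_6 = 2·-3 + 1·-1 + 2·1 = -5
  a_7 = 2·-5 + 1·-3 + 2·-1 = -15
  a_8 = 2·-15 + 1·-5 + 2·-3 = -41
  a_9 = 2·-41 + 1·-15 + 2·-5 = -107
  a_10 = 2·-107 + 1·-41 + 2·-15 = -285
  a_11 = 2·-285 + 1·-107 + 2·-41 = -759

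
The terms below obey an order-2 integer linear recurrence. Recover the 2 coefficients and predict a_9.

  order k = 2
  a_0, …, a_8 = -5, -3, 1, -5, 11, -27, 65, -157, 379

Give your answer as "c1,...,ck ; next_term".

  a_2 = -2·-3 + 1·-5 = 1
  a_3 = -2·1 + 1·-3 = -5
  a_4 = -2·-5 + 1·1 = 11
  a_5 = -2·11 + 1·-5 = -27
  a_6 = -2·-27 + 1·11 = 65
  a_7 = -2·65 + 1·-27 = -157
  a_8 = -2·-157 + 1·65 = 379
  a_9 = -2·379 + 1·-157 = -915

-2,1 ; -915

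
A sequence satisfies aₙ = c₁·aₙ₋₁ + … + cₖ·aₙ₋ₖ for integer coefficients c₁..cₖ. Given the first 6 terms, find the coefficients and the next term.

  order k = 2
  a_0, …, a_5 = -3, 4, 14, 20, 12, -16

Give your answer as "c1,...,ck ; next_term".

2,-2 ; -56

  a_2 = 2·4 + -2·-3 = 14
  a_3 = 2·14 + -2·4 = 20
  a_4 = 2·20 + -2·14 = 12
  a_5 = 2·12 + -2·20 = -16
  a_6 = 2·-16 + -2·12 = -56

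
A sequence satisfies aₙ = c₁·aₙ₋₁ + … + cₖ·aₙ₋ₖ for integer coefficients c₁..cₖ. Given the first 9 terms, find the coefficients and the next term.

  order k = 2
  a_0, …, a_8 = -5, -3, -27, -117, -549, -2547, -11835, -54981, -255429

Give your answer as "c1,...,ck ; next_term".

  a_2 = 4·-3 + 3·-5 = -27
  a_3 = 4·-27 + 3·-3 = -117
  a_4 = 4·-117 + 3·-27 = -549
  a_5 = 4·-549 + 3·-117 = -2547
  a_6 = 4·-2547 + 3·-549 = -11835
  a_7 = 4·-11835 + 3·-2547 = -54981
  a_8 = 4·-54981 + 3·-11835 = -255429
  a_9 = 4·-255429 + 3·-54981 = -1186659

4,3 ; -1186659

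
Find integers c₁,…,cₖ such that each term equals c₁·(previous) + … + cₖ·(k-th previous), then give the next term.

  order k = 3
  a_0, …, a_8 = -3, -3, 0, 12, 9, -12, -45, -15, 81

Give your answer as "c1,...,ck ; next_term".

0,-1,-3 ; 150

  a_3 = 0·0 + -1·-3 + -3·-3 = 12
  a_4 = 0·12 + -1·0 + -3·-3 = 9
  a_5 = 0·9 + -1·12 + -3·0 = -12
  a_6 = 0·-12 + -1·9 + -3·12 = -45
  a_7 = 0·-45 + -1·-12 + -3·9 = -15
  a_8 = 0·-15 + -1·-45 + -3·-12 = 81
  a_9 = 0·81 + -1·-15 + -3·-45 = 150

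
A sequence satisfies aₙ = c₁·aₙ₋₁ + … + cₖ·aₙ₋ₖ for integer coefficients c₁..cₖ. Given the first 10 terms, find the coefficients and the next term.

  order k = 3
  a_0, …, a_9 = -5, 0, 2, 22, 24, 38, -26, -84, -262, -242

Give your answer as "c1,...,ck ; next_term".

1,1,-4 ; -168

  a_3 = 1·2 + 1·0 + -4·-5 = 22
  a_4 = 1·22 + 1·2 + -4·0 = 24
  a_5 = 1·24 + 1·22 + -4·2 = 38
  a_6 = 1·38 + 1·24 + -4·22 = -26
  a_7 = 1·-26 + 1·38 + -4·24 = -84
  a_8 = 1·-84 + 1·-26 + -4·38 = -262
  a_9 = 1·-262 + 1·-84 + -4·-26 = -242
  a_10 = 1·-242 + 1·-262 + -4·-84 = -168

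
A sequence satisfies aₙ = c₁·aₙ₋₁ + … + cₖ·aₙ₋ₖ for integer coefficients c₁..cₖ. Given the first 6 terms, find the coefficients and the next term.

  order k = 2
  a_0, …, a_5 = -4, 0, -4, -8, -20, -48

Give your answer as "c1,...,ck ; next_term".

  a_2 = 2·0 + 1·-4 = -4
  a_3 = 2·-4 + 1·0 = -8
  a_4 = 2·-8 + 1·-4 = -20
  a_5 = 2·-20 + 1·-8 = -48
  a_6 = 2·-48 + 1·-20 = -116

2,1 ; -116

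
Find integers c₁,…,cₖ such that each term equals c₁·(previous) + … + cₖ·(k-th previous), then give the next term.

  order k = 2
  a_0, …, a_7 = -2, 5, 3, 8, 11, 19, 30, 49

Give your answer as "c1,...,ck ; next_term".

  a_2 = 1·5 + 1·-2 = 3
  a_3 = 1·3 + 1·5 = 8
  a_4 = 1·8 + 1·3 = 11
  a_5 = 1·11 + 1·8 = 19
  a_6 = 1·19 + 1·11 = 30
  a_7 = 1·30 + 1·19 = 49
  a_8 = 1·49 + 1·30 = 79

1,1 ; 79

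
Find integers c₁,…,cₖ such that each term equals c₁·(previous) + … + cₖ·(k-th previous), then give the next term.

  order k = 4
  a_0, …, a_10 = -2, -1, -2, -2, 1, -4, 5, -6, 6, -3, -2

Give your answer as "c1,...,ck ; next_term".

-1,1,1,-1 ; 11

  a_4 = -1·-2 + 1·-2 + 1·-1 + -1·-2 = 1
  a_5 = -1·1 + 1·-2 + 1·-2 + -1·-1 = -4
  a_6 = -1·-4 + 1·1 + 1·-2 + -1·-2 = 5
  a_7 = -1·5 + 1·-4 + 1·1 + -1·-2 = -6
  a_8 = -1·-6 + 1·5 + 1·-4 + -1·1 = 6
  a_9 = -1·6 + 1·-6 + 1·5 + -1·-4 = -3
  a_10 = -1·-3 + 1·6 + 1·-6 + -1·5 = -2
  a_11 = -1·-2 + 1·-3 + 1·6 + -1·-6 = 11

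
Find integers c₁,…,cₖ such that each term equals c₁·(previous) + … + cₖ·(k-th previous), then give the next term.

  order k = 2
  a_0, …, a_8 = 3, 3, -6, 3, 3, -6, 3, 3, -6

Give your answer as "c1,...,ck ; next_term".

  a_2 = -1·3 + -1·3 = -6
  a_3 = -1·-6 + -1·3 = 3
  a_4 = -1·3 + -1·-6 = 3
  a_5 = -1·3 + -1·3 = -6
  a_6 = -1·-6 + -1·3 = 3
  a_7 = -1·3 + -1·-6 = 3
  a_8 = -1·3 + -1·3 = -6
  a_9 = -1·-6 + -1·3 = 3

-1,-1 ; 3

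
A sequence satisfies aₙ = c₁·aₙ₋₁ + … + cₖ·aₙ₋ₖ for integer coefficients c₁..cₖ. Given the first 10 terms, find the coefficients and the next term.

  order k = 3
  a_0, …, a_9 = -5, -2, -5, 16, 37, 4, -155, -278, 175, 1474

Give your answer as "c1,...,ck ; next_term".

  a_3 = 1·-5 + -3·-2 + -3·-5 = 16
  a_4 = 1·16 + -3·-5 + -3·-2 = 37
  a_5 = 1·37 + -3·16 + -3·-5 = 4
  a_6 = 1·4 + -3·37 + -3·16 = -155
  a_7 = 1·-155 + -3·4 + -3·37 = -278
  a_8 = 1·-278 + -3·-155 + -3·4 = 175
  a_9 = 1·175 + -3·-278 + -3·-155 = 1474
  a_10 = 1·1474 + -3·175 + -3·-278 = 1783

1,-3,-3 ; 1783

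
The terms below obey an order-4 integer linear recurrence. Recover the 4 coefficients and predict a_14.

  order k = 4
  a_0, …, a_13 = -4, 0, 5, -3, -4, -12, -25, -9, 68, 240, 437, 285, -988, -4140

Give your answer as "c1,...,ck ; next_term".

2,-2,-2,-3 ; -8185

  a_4 = 2·-3 + -2·5 + -2·0 + -3·-4 = -4
  a_5 = 2·-4 + -2·-3 + -2·5 + -3·0 = -12
  a_6 = 2·-12 + -2·-4 + -2·-3 + -3·5 = -25
  a_7 = 2·-25 + -2·-12 + -2·-4 + -3·-3 = -9
  a_8 = 2·-9 + -2·-25 + -2·-12 + -3·-4 = 68
  a_9 = 2·68 + -2·-9 + -2·-25 + -3·-12 = 240
  a_10 = 2·240 + -2·68 + -2·-9 + -3·-25 = 437
  a_11 = 2·437 + -2·240 + -2·68 + -3·-9 = 285
  a_12 = 2·285 + -2·437 + -2·240 + -3·68 = -988
  a_13 = 2·-988 + -2·285 + -2·437 + -3·240 = -4140
  a_14 = 2·-4140 + -2·-988 + -2·285 + -3·437 = -8185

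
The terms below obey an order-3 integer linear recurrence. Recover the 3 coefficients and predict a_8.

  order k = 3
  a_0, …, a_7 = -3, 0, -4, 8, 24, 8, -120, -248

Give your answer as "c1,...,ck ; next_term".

  a_3 = 1·-4 + -4·0 + -4·-3 = 8
  a_4 = 1·8 + -4·-4 + -4·0 = 24
  a_5 = 1·24 + -4·8 + -4·-4 = 8
  a_6 = 1·8 + -4·24 + -4·8 = -120
  a_7 = 1·-120 + -4·8 + -4·24 = -248
  a_8 = 1·-248 + -4·-120 + -4·8 = 200

1,-4,-4 ; 200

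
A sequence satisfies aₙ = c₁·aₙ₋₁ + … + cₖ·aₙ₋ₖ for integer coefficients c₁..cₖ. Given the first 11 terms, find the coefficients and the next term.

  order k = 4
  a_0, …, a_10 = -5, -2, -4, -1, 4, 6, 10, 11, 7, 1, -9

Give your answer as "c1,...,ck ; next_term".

1,0,0,-1 ; -20

  a_4 = 1·-1 + 0·-4 + 0·-2 + -1·-5 = 4
  a_5 = 1·4 + 0·-1 + 0·-4 + -1·-2 = 6
  a_6 = 1·6 + 0·4 + 0·-1 + -1·-4 = 10
  a_7 = 1·10 + 0·6 + 0·4 + -1·-1 = 11
  a_8 = 1·11 + 0·10 + 0·6 + -1·4 = 7
  a_9 = 1·7 + 0·11 + 0·10 + -1·6 = 1
  a_10 = 1·1 + 0·7 + 0·11 + -1·10 = -9
  a_11 = 1·-9 + 0·1 + 0·7 + -1·11 = -20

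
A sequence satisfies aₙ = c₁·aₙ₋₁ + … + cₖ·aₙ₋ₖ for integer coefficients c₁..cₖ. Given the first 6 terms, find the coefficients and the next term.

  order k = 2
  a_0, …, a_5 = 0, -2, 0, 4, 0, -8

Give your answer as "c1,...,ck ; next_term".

  a_2 = 0·-2 + -2·0 = 0
  a_3 = 0·0 + -2·-2 = 4
  a_4 = 0·4 + -2·0 = 0
  a_5 = 0·0 + -2·4 = -8
  a_6 = 0·-8 + -2·0 = 0

0,-2 ; 0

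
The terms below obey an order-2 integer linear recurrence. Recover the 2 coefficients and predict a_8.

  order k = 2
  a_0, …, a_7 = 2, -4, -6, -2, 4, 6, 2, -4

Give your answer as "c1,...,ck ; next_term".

1,-1 ; -6

  a_2 = 1·-4 + -1·2 = -6
  a_3 = 1·-6 + -1·-4 = -2
  a_4 = 1·-2 + -1·-6 = 4
  a_5 = 1·4 + -1·-2 = 6
  a_6 = 1·6 + -1·4 = 2
  a_7 = 1·2 + -1·6 = -4
  a_8 = 1·-4 + -1·2 = -6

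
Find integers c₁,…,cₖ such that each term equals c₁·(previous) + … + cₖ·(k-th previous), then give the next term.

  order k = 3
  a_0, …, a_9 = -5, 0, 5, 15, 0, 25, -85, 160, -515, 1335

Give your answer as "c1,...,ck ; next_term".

  a_3 = -1·5 + 3·0 + -4·-5 = 15
  a_4 = -1·15 + 3·5 + -4·0 = 0
  a_5 = -1·0 + 3·15 + -4·5 = 25
  a_6 = -1·25 + 3·0 + -4·15 = -85
  a_7 = -1·-85 + 3·25 + -4·0 = 160
  a_8 = -1·160 + 3·-85 + -4·25 = -515
  a_9 = -1·-515 + 3·160 + -4·-85 = 1335
  a_10 = -1·1335 + 3·-515 + -4·160 = -3520

-1,3,-4 ; -3520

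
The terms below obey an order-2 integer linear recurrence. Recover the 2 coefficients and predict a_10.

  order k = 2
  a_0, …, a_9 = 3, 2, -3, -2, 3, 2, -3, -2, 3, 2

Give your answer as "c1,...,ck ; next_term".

  a_2 = 0·2 + -1·3 = -3
  a_3 = 0·-3 + -1·2 = -2
  a_4 = 0·-2 + -1·-3 = 3
  a_5 = 0·3 + -1·-2 = 2
  a_6 = 0·2 + -1·3 = -3
  a_7 = 0·-3 + -1·2 = -2
  a_8 = 0·-2 + -1·-3 = 3
  a_9 = 0·3 + -1·-2 = 2
  a_10 = 0·2 + -1·3 = -3

0,-1 ; -3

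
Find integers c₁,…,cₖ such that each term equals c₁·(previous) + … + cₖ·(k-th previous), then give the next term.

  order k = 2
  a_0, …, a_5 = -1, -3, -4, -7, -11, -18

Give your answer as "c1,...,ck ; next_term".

1,1 ; -29

  a_2 = 1·-3 + 1·-1 = -4
  a_3 = 1·-4 + 1·-3 = -7
  a_4 = 1·-7 + 1·-4 = -11
  a_5 = 1·-11 + 1·-7 = -18
  a_6 = 1·-18 + 1·-11 = -29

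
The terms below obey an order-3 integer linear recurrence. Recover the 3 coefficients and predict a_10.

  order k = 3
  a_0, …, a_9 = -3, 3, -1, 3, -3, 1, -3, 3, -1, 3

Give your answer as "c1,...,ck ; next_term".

0,0,-1 ; -3

  a_3 = 0·-1 + 0·3 + -1·-3 = 3
  a_4 = 0·3 + 0·-1 + -1·3 = -3
  a_5 = 0·-3 + 0·3 + -1·-1 = 1
  a_6 = 0·1 + 0·-3 + -1·3 = -3
  a_7 = 0·-3 + 0·1 + -1·-3 = 3
  a_8 = 0·3 + 0·-3 + -1·1 = -1
  a_9 = 0·-1 + 0·3 + -1·-3 = 3
  a_10 = 0·3 + 0·-1 + -1·3 = -3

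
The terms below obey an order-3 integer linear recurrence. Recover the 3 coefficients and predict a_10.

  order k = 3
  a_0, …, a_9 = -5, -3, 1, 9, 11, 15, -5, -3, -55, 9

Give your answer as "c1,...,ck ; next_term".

0,2,-3 ; -101

  a_3 = 0·1 + 2·-3 + -3·-5 = 9
  a_4 = 0·9 + 2·1 + -3·-3 = 11
  a_5 = 0·11 + 2·9 + -3·1 = 15
  a_6 = 0·15 + 2·11 + -3·9 = -5
  a_7 = 0·-5 + 2·15 + -3·11 = -3
  a_8 = 0·-3 + 2·-5 + -3·15 = -55
  a_9 = 0·-55 + 2·-3 + -3·-5 = 9
  a_10 = 0·9 + 2·-55 + -3·-3 = -101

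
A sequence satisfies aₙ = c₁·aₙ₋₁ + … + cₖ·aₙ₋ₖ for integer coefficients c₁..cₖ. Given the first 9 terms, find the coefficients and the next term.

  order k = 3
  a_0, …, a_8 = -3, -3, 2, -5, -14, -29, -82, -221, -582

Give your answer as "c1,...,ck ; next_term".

2,1,2 ; -1549

  a_3 = 2·2 + 1·-3 + 2·-3 = -5
  a_4 = 2·-5 + 1·2 + 2·-3 = -14
  a_5 = 2·-14 + 1·-5 + 2·2 = -29
  a_6 = 2·-29 + 1·-14 + 2·-5 = -82
  a_7 = 2·-82 + 1·-29 + 2·-14 = -221
  a_8 = 2·-221 + 1·-82 + 2·-29 = -582
  a_9 = 2·-582 + 1·-221 + 2·-82 = -1549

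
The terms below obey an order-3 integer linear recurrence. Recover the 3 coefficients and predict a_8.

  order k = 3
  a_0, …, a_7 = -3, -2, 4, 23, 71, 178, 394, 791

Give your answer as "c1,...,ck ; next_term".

  a_3 = 3·4 + -1·-2 + -3·-3 = 23
  a_4 = 3·23 + -1·4 + -3·-2 = 71
  a_5 = 3·71 + -1·23 + -3·4 = 178
  a_6 = 3·178 + -1·71 + -3·23 = 394
  a_7 = 3·394 + -1·178 + -3·71 = 791
  a_8 = 3·791 + -1·394 + -3·178 = 1445

3,-1,-3 ; 1445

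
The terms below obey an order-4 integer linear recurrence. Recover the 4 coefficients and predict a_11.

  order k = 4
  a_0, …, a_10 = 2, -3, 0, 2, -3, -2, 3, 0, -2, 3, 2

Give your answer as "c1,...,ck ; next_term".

  a_4 = 1·2 + -1·0 + 1·-3 + -1·2 = -3
  a_5 = 1·-3 + -1·2 + 1·0 + -1·-3 = -2
  a_6 = 1·-2 + -1·-3 + 1·2 + -1·0 = 3
  a_7 = 1·3 + -1·-2 + 1·-3 + -1·2 = 0
  a_8 = 1·0 + -1·3 + 1·-2 + -1·-3 = -2
  a_9 = 1·-2 + -1·0 + 1·3 + -1·-2 = 3
  a_10 = 1·3 + -1·-2 + 1·0 + -1·3 = 2
  a_11 = 1·2 + -1·3 + 1·-2 + -1·0 = -3

1,-1,1,-1 ; -3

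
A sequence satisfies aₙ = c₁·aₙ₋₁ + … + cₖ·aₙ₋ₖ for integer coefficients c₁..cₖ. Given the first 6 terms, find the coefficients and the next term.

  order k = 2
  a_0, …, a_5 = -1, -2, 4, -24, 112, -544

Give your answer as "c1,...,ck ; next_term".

-4,4 ; 2624

  a_2 = -4·-2 + 4·-1 = 4
  a_3 = -4·4 + 4·-2 = -24
  a_4 = -4·-24 + 4·4 = 112
  a_5 = -4·112 + 4·-24 = -544
  a_6 = -4·-544 + 4·112 = 2624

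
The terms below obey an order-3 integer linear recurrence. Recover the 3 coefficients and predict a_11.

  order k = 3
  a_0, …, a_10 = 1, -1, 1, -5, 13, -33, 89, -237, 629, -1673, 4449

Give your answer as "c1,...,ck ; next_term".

-2,1,-2 ; -11829

  a_3 = -2·1 + 1·-1 + -2·1 = -5
  a_4 = -2·-5 + 1·1 + -2·-1 = 13
  a_5 = -2·13 + 1·-5 + -2·1 = -33
  a_6 = -2·-33 + 1·13 + -2·-5 = 89
  a_7 = -2·89 + 1·-33 + -2·13 = -237
  a_8 = -2·-237 + 1·89 + -2·-33 = 629
  a_9 = -2·629 + 1·-237 + -2·89 = -1673
  a_10 = -2·-1673 + 1·629 + -2·-237 = 4449
  a_11 = -2·4449 + 1·-1673 + -2·629 = -11829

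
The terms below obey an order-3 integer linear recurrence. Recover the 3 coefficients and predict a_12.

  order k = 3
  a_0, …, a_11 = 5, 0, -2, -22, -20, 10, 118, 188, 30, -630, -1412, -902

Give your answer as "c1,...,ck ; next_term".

1,-1,-4 ; 3030

  a_3 = 1·-2 + -1·0 + -4·5 = -22
  a_4 = 1·-22 + -1·-2 + -4·0 = -20
  a_5 = 1·-20 + -1·-22 + -4·-2 = 10
  a_6 = 1·10 + -1·-20 + -4·-22 = 118
  a_7 = 1·118 + -1·10 + -4·-20 = 188
  a_8 = 1·188 + -1·118 + -4·10 = 30
  a_9 = 1·30 + -1·188 + -4·118 = -630
  a_10 = 1·-630 + -1·30 + -4·188 = -1412
  a_11 = 1·-1412 + -1·-630 + -4·30 = -902
  a_12 = 1·-902 + -1·-1412 + -4·-630 = 3030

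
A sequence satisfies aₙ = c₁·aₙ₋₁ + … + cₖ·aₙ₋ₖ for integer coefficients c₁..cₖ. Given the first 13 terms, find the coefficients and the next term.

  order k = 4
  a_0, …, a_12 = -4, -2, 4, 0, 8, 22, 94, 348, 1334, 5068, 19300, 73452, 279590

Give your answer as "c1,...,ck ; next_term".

  a_4 = 3·0 + 3·4 + 0·-2 + 1·-4 = 8
  a_5 = 3·8 + 3·0 + 0·4 + 1·-2 = 22
  a_6 = 3·22 + 3·8 + 0·0 + 1·4 = 94
  a_7 = 3·94 + 3·22 + 0·8 + 1·0 = 348
  a_8 = 3·348 + 3·94 + 0·22 + 1·8 = 1334
  a_9 = 3·1334 + 3·348 + 0·94 + 1·22 = 5068
  a_10 = 3·5068 + 3·1334 + 0·348 + 1·94 = 19300
  a_11 = 3·19300 + 3·5068 + 0·1334 + 1·348 = 73452
  a_12 = 3·73452 + 3·19300 + 0·5068 + 1·1334 = 279590
  a_13 = 3·279590 + 3·73452 + 0·19300 + 1·5068 = 1064194

3,3,0,1 ; 1064194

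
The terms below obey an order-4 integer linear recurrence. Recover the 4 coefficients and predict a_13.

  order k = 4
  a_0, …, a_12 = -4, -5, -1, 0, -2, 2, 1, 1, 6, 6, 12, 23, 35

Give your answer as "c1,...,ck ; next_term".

1,1,1,-1 ; 64

  a_4 = 1·0 + 1·-1 + 1·-5 + -1·-4 = -2
  a_5 = 1·-2 + 1·0 + 1·-1 + -1·-5 = 2
  a_6 = 1·2 + 1·-2 + 1·0 + -1·-1 = 1
  a_7 = 1·1 + 1·2 + 1·-2 + -1·0 = 1
  a_8 = 1·1 + 1·1 + 1·2 + -1·-2 = 6
  a_9 = 1·6 + 1·1 + 1·1 + -1·2 = 6
  a_10 = 1·6 + 1·6 + 1·1 + -1·1 = 12
  a_11 = 1·12 + 1·6 + 1·6 + -1·1 = 23
  a_12 = 1·23 + 1·12 + 1·6 + -1·6 = 35
  a_13 = 1·35 + 1·23 + 1·12 + -1·6 = 64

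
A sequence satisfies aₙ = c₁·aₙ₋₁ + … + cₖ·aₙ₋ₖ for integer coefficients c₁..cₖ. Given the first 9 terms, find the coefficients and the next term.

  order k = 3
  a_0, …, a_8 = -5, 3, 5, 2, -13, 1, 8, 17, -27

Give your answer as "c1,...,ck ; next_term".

-1,-1,-2 ; -6

  a_3 = -1·5 + -1·3 + -2·-5 = 2
  a_4 = -1·2 + -1·5 + -2·3 = -13
  a_5 = -1·-13 + -1·2 + -2·5 = 1
  a_6 = -1·1 + -1·-13 + -2·2 = 8
  a_7 = -1·8 + -1·1 + -2·-13 = 17
  a_8 = -1·17 + -1·8 + -2·1 = -27
  a_9 = -1·-27 + -1·17 + -2·8 = -6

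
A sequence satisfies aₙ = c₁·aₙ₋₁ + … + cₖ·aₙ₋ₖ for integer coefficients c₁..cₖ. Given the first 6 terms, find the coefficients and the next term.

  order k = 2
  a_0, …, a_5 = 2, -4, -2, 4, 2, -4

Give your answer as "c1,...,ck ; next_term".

  a_2 = 0·-4 + -1·2 = -2
  a_3 = 0·-2 + -1·-4 = 4
  a_4 = 0·4 + -1·-2 = 2
  a_5 = 0·2 + -1·4 = -4
  a_6 = 0·-4 + -1·2 = -2

0,-1 ; -2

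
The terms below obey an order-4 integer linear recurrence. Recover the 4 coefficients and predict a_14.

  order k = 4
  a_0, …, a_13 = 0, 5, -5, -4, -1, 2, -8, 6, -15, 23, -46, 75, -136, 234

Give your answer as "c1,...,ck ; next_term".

  a_4 = -1·-4 + 1·-5 + 0·5 + 1·0 = -1
  a_5 = -1·-1 + 1·-4 + 0·-5 + 1·5 = 2
  a_6 = -1·2 + 1·-1 + 0·-4 + 1·-5 = -8
  a_7 = -1·-8 + 1·2 + 0·-1 + 1·-4 = 6
  a_8 = -1·6 + 1·-8 + 0·2 + 1·-1 = -15
  a_9 = -1·-15 + 1·6 + 0·-8 + 1·2 = 23
  a_10 = -1·23 + 1·-15 + 0·6 + 1·-8 = -46
  a_11 = -1·-46 + 1·23 + 0·-15 + 1·6 = 75
  a_12 = -1·75 + 1·-46 + 0·23 + 1·-15 = -136
  a_13 = -1·-136 + 1·75 + 0·-46 + 1·23 = 234
  a_14 = -1·234 + 1·-136 + 0·75 + 1·-46 = -416

-1,1,0,1 ; -416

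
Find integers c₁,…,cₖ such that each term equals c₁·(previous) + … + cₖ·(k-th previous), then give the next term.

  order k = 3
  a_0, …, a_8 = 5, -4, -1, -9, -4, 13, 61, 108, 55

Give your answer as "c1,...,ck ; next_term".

2,-2,-3 ; -289

  a_3 = 2·-1 + -2·-4 + -3·5 = -9
  a_4 = 2·-9 + -2·-1 + -3·-4 = -4
  a_5 = 2·-4 + -2·-9 + -3·-1 = 13
  a_6 = 2·13 + -2·-4 + -3·-9 = 61
  a_7 = 2·61 + -2·13 + -3·-4 = 108
  a_8 = 2·108 + -2·61 + -3·13 = 55
  a_9 = 2·55 + -2·108 + -3·61 = -289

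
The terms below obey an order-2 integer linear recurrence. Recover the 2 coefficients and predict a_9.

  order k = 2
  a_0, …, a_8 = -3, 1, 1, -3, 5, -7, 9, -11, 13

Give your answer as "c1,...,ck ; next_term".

  a_2 = -2·1 + -1·-3 = 1
  a_3 = -2·1 + -1·1 = -3
  a_4 = -2·-3 + -1·1 = 5
  a_5 = -2·5 + -1·-3 = -7
  a_6 = -2·-7 + -1·5 = 9
  a_7 = -2·9 + -1·-7 = -11
  a_8 = -2·-11 + -1·9 = 13
  a_9 = -2·13 + -1·-11 = -15

-2,-1 ; -15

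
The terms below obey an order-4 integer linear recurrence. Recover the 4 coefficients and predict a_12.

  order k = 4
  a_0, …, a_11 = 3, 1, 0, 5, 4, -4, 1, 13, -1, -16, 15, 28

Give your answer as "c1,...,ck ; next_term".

0,-1,1,1 ; -32

  a_4 = 0·5 + -1·0 + 1·1 + 1·3 = 4
  a_5 = 0·4 + -1·5 + 1·0 + 1·1 = -4
  a_6 = 0·-4 + -1·4 + 1·5 + 1·0 = 1
  a_7 = 0·1 + -1·-4 + 1·4 + 1·5 = 13
  a_8 = 0·13 + -1·1 + 1·-4 + 1·4 = -1
  a_9 = 0·-1 + -1·13 + 1·1 + 1·-4 = -16
  a_10 = 0·-16 + -1·-1 + 1·13 + 1·1 = 15
  a_11 = 0·15 + -1·-16 + 1·-1 + 1·13 = 28
  a_12 = 0·28 + -1·15 + 1·-16 + 1·-1 = -32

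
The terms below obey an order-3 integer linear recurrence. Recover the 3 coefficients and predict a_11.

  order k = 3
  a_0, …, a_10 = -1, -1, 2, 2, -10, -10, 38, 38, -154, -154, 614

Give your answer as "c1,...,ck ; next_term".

1,-4,4 ; 614

  a_3 = 1·2 + -4·-1 + 4·-1 = 2
  a_4 = 1·2 + -4·2 + 4·-1 = -10
  a_5 = 1·-10 + -4·2 + 4·2 = -10
  a_6 = 1·-10 + -4·-10 + 4·2 = 38
  a_7 = 1·38 + -4·-10 + 4·-10 = 38
  a_8 = 1·38 + -4·38 + 4·-10 = -154
  a_9 = 1·-154 + -4·38 + 4·38 = -154
  a_10 = 1·-154 + -4·-154 + 4·38 = 614
  a_11 = 1·614 + -4·-154 + 4·-154 = 614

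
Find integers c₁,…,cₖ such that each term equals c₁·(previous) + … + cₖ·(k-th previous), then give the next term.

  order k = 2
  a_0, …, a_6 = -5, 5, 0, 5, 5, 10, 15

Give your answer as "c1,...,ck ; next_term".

  a_2 = 1·5 + 1·-5 = 0
  a_3 = 1·0 + 1·5 = 5
  a_4 = 1·5 + 1·0 = 5
  a_5 = 1·5 + 1·5 = 10
  a_6 = 1·10 + 1·5 = 15
  a_7 = 1·15 + 1·10 = 25

1,1 ; 25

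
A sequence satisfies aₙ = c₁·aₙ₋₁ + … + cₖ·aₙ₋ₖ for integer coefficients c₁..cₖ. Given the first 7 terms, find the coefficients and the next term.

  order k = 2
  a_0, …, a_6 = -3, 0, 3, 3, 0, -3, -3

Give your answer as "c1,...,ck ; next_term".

1,-1 ; 0

  a_2 = 1·0 + -1·-3 = 3
  a_3 = 1·3 + -1·0 = 3
  a_4 = 1·3 + -1·3 = 0
  a_5 = 1·0 + -1·3 = -3
  a_6 = 1·-3 + -1·0 = -3
  a_7 = 1·-3 + -1·-3 = 0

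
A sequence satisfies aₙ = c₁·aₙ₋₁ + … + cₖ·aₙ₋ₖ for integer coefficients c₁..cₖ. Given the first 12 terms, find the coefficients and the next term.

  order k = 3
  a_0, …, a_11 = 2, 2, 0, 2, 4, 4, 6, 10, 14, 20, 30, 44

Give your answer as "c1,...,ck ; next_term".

  a_3 = 1·0 + 0·2 + 1·2 = 2
  a_4 = 1·2 + 0·0 + 1·2 = 4
  a_5 = 1·4 + 0·2 + 1·0 = 4
  a_6 = 1·4 + 0·4 + 1·2 = 6
  a_7 = 1·6 + 0·4 + 1·4 = 10
  a_8 = 1·10 + 0·6 + 1·4 = 14
  a_9 = 1·14 + 0·10 + 1·6 = 20
  a_10 = 1·20 + 0·14 + 1·10 = 30
  a_11 = 1·30 + 0·20 + 1·14 = 44
  a_12 = 1·44 + 0·30 + 1·20 = 64

1,0,1 ; 64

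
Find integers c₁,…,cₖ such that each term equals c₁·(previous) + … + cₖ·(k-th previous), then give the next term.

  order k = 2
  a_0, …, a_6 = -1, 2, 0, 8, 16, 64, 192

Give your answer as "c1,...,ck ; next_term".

2,4 ; 640

  a_2 = 2·2 + 4·-1 = 0
  a_3 = 2·0 + 4·2 = 8
  a_4 = 2·8 + 4·0 = 16
  a_5 = 2·16 + 4·8 = 64
  a_6 = 2·64 + 4·16 = 192
  a_7 = 2·192 + 4·64 = 640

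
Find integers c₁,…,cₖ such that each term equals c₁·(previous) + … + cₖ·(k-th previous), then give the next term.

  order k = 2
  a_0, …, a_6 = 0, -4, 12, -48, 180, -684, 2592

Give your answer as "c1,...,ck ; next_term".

  a_2 = -3·-4 + 3·0 = 12
  a_3 = -3·12 + 3·-4 = -48
  a_4 = -3·-48 + 3·12 = 180
  a_5 = -3·180 + 3·-48 = -684
  a_6 = -3·-684 + 3·180 = 2592
  a_7 = -3·2592 + 3·-684 = -9828

-3,3 ; -9828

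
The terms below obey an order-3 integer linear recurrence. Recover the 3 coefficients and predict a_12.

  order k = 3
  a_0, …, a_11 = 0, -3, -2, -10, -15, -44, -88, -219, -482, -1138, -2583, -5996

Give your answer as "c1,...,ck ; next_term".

2,2,-3 ; -13744

  a_3 = 2·-2 + 2·-3 + -3·0 = -10
  a_4 = 2·-10 + 2·-2 + -3·-3 = -15
  a_5 = 2·-15 + 2·-10 + -3·-2 = -44
  a_6 = 2·-44 + 2·-15 + -3·-10 = -88
  a_7 = 2·-88 + 2·-44 + -3·-15 = -219
  a_8 = 2·-219 + 2·-88 + -3·-44 = -482
  a_9 = 2·-482 + 2·-219 + -3·-88 = -1138
  a_10 = 2·-1138 + 2·-482 + -3·-219 = -2583
  a_11 = 2·-2583 + 2·-1138 + -3·-482 = -5996
  a_12 = 2·-5996 + 2·-2583 + -3·-1138 = -13744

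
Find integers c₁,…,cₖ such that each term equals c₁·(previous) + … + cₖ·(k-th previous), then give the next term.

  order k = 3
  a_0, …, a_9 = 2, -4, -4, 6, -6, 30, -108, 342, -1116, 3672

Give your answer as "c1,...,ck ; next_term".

-3,0,-3 ; -12042

  a_3 = -3·-4 + 0·-4 + -3·2 = 6
  a_4 = -3·6 + 0·-4 + -3·-4 = -6
  a_5 = -3·-6 + 0·6 + -3·-4 = 30
  a_6 = -3·30 + 0·-6 + -3·6 = -108
  a_7 = -3·-108 + 0·30 + -3·-6 = 342
  a_8 = -3·342 + 0·-108 + -3·30 = -1116
  a_9 = -3·-1116 + 0·342 + -3·-108 = 3672
  a_10 = -3·3672 + 0·-1116 + -3·342 = -12042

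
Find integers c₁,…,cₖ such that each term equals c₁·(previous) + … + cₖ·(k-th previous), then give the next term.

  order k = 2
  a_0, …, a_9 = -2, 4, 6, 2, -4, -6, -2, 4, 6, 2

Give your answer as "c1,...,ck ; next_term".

1,-1 ; -4

  a_2 = 1·4 + -1·-2 = 6
  a_3 = 1·6 + -1·4 = 2
  a_4 = 1·2 + -1·6 = -4
  a_5 = 1·-4 + -1·2 = -6
  a_6 = 1·-6 + -1·-4 = -2
  a_7 = 1·-2 + -1·-6 = 4
  a_8 = 1·4 + -1·-2 = 6
  a_9 = 1·6 + -1·4 = 2
  a_10 = 1·2 + -1·6 = -4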